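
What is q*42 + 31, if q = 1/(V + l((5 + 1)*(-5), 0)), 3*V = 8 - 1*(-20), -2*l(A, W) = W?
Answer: 71/2 ≈ 35.500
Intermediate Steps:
l(A, W) = -W/2
V = 28/3 (V = (8 - 1*(-20))/3 = (8 + 20)/3 = (⅓)*28 = 28/3 ≈ 9.3333)
q = 3/28 (q = 1/(28/3 - ½*0) = 1/(28/3 + 0) = 1/(28/3) = 3/28 ≈ 0.10714)
q*42 + 31 = (3/28)*42 + 31 = 9/2 + 31 = 71/2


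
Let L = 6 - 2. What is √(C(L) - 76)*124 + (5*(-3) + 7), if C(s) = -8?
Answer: -8 + 248*I*√21 ≈ -8.0 + 1136.5*I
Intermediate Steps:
L = 4
√(C(L) - 76)*124 + (5*(-3) + 7) = √(-8 - 76)*124 + (5*(-3) + 7) = √(-84)*124 + (-15 + 7) = (2*I*√21)*124 - 8 = 248*I*√21 - 8 = -8 + 248*I*√21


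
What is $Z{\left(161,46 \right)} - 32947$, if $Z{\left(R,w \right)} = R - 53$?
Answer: $-32839$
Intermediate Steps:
$Z{\left(R,w \right)} = -53 + R$
$Z{\left(161,46 \right)} - 32947 = \left(-53 + 161\right) - 32947 = 108 - 32947 = -32839$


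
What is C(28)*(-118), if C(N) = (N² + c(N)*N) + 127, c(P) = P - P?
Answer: -107498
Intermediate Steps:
c(P) = 0
C(N) = 127 + N² (C(N) = (N² + 0*N) + 127 = (N² + 0) + 127 = N² + 127 = 127 + N²)
C(28)*(-118) = (127 + 28²)*(-118) = (127 + 784)*(-118) = 911*(-118) = -107498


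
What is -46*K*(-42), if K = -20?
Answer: -38640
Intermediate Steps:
-46*K*(-42) = -46*(-20)*(-42) = 920*(-42) = -38640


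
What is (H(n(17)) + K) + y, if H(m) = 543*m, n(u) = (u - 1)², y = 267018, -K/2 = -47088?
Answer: 500202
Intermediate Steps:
K = 94176 (K = -2*(-47088) = 94176)
n(u) = (-1 + u)²
(H(n(17)) + K) + y = (543*(-1 + 17)² + 94176) + 267018 = (543*16² + 94176) + 267018 = (543*256 + 94176) + 267018 = (139008 + 94176) + 267018 = 233184 + 267018 = 500202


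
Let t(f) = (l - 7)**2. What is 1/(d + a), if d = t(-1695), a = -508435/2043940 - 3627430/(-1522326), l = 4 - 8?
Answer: 311154300444/38313694899163 ≈ 0.0081212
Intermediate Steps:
l = -4
t(f) = 121 (t(f) = (-4 - 7)**2 = (-11)**2 = 121)
a = 664024545439/311154300444 (a = -508435*1/2043940 - 3627430*(-1/1522326) = -101687/408788 + 1813715/761163 = 664024545439/311154300444 ≈ 2.1341)
d = 121
1/(d + a) = 1/(121 + 664024545439/311154300444) = 1/(38313694899163/311154300444) = 311154300444/38313694899163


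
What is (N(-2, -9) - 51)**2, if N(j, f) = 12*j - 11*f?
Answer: 576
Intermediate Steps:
N(j, f) = -11*f + 12*j
(N(-2, -9) - 51)**2 = ((-11*(-9) + 12*(-2)) - 51)**2 = ((99 - 24) - 51)**2 = (75 - 51)**2 = 24**2 = 576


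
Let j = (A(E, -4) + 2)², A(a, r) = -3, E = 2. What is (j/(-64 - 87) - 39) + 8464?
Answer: 1272174/151 ≈ 8425.0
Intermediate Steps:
j = 1 (j = (-3 + 2)² = (-1)² = 1)
(j/(-64 - 87) - 39) + 8464 = (1/(-64 - 87) - 39) + 8464 = (1/(-151) - 39) + 8464 = (1*(-1/151) - 39) + 8464 = (-1/151 - 39) + 8464 = -5890/151 + 8464 = 1272174/151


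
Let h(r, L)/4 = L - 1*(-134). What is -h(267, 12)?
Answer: -584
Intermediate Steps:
h(r, L) = 536 + 4*L (h(r, L) = 4*(L - 1*(-134)) = 4*(L + 134) = 4*(134 + L) = 536 + 4*L)
-h(267, 12) = -(536 + 4*12) = -(536 + 48) = -1*584 = -584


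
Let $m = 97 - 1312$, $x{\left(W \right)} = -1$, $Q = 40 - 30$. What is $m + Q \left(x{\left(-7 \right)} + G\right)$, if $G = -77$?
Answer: $-1995$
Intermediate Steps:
$Q = 10$ ($Q = 40 - 30 = 10$)
$m = -1215$ ($m = 97 - 1312 = -1215$)
$m + Q \left(x{\left(-7 \right)} + G\right) = -1215 + 10 \left(-1 - 77\right) = -1215 + 10 \left(-78\right) = -1215 - 780 = -1995$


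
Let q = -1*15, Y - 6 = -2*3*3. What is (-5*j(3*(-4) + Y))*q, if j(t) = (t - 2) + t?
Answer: -3750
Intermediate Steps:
Y = -12 (Y = 6 - 2*3*3 = 6 - 6*3 = 6 - 18 = -12)
q = -15
j(t) = -2 + 2*t (j(t) = (-2 + t) + t = -2 + 2*t)
(-5*j(3*(-4) + Y))*q = -5*(-2 + 2*(3*(-4) - 12))*(-15) = -5*(-2 + 2*(-12 - 12))*(-15) = -5*(-2 + 2*(-24))*(-15) = -5*(-2 - 48)*(-15) = -5*(-50)*(-15) = 250*(-15) = -3750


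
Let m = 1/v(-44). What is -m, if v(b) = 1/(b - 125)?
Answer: 169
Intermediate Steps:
v(b) = 1/(-125 + b)
m = -169 (m = 1/(1/(-125 - 44)) = 1/(1/(-169)) = 1/(-1/169) = -169)
-m = -1*(-169) = 169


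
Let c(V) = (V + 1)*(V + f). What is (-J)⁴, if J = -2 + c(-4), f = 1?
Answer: 2401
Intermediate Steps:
c(V) = (1 + V)² (c(V) = (V + 1)*(V + 1) = (1 + V)*(1 + V) = (1 + V)²)
J = 7 (J = -2 + (1 + (-4)² + 2*(-4)) = -2 + (1 + 16 - 8) = -2 + 9 = 7)
(-J)⁴ = (-1*7)⁴ = (-7)⁴ = 2401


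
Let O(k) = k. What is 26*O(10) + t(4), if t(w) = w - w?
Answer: 260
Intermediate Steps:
t(w) = 0
26*O(10) + t(4) = 26*10 + 0 = 260 + 0 = 260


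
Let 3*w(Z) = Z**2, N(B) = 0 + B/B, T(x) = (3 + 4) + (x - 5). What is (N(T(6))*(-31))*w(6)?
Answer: -372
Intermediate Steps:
T(x) = 2 + x (T(x) = 7 + (-5 + x) = 2 + x)
N(B) = 1 (N(B) = 0 + 1 = 1)
w(Z) = Z**2/3
(N(T(6))*(-31))*w(6) = (1*(-31))*((1/3)*6**2) = -31*36/3 = -31*12 = -372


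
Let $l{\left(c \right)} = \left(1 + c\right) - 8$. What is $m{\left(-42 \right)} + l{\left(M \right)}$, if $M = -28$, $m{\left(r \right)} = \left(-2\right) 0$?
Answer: $-35$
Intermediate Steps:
$m{\left(r \right)} = 0$
$l{\left(c \right)} = -7 + c$
$m{\left(-42 \right)} + l{\left(M \right)} = 0 - 35 = -35$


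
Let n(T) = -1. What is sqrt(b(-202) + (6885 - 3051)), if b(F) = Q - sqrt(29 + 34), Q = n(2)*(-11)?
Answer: sqrt(3845 - 3*sqrt(7)) ≈ 61.944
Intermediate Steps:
Q = 11 (Q = -1*(-11) = 11)
b(F) = 11 - 3*sqrt(7) (b(F) = 11 - sqrt(29 + 34) = 11 - sqrt(63) = 11 - 3*sqrt(7))
sqrt(b(-202) + (6885 - 3051)) = sqrt((11 - 3*sqrt(7)) + (6885 - 3051)) = sqrt((11 - 3*sqrt(7)) + 3834) = sqrt(3845 - 3*sqrt(7))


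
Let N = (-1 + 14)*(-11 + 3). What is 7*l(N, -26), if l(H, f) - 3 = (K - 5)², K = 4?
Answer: 28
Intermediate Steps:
N = -104 (N = 13*(-8) = -104)
l(H, f) = 4 (l(H, f) = 3 + (4 - 5)² = 3 + (-1)² = 3 + 1 = 4)
7*l(N, -26) = 7*4 = 28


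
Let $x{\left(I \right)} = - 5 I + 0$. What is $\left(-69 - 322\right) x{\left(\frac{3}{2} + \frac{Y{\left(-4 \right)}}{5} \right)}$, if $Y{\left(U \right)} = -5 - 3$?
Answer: $- \frac{391}{2} \approx -195.5$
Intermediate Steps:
$Y{\left(U \right)} = -8$
$x{\left(I \right)} = - 5 I$
$\left(-69 - 322\right) x{\left(\frac{3}{2} + \frac{Y{\left(-4 \right)}}{5} \right)} = \left(-69 - 322\right) \left(- 5 \left(\frac{3}{2} - \frac{8}{5}\right)\right) = - 391 \left(- 5 \left(3 \cdot \frac{1}{2} - \frac{8}{5}\right)\right) = - 391 \left(- 5 \left(\frac{3}{2} - \frac{8}{5}\right)\right) = - 391 \left(\left(-5\right) \left(- \frac{1}{10}\right)\right) = \left(-391\right) \frac{1}{2} = - \frac{391}{2}$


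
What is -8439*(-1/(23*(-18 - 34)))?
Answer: -8439/1196 ≈ -7.0560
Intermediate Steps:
-8439*(-1/(23*(-18 - 34))) = -8439/((-52*(-23))) = -8439/1196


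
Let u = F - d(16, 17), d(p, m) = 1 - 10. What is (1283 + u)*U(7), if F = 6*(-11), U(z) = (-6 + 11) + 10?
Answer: 18390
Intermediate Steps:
d(p, m) = -9
U(z) = 15 (U(z) = 5 + 10 = 15)
F = -66
u = -57 (u = -66 - 1*(-9) = -66 + 9 = -57)
(1283 + u)*U(7) = (1283 - 57)*15 = 1226*15 = 18390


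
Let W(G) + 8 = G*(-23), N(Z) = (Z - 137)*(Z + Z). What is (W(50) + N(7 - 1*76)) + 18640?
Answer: 45910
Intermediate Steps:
N(Z) = 2*Z*(-137 + Z) (N(Z) = (-137 + Z)*(2*Z) = 2*Z*(-137 + Z))
W(G) = -8 - 23*G (W(G) = -8 + G*(-23) = -8 - 23*G)
(W(50) + N(7 - 1*76)) + 18640 = ((-8 - 23*50) + 2*(7 - 1*76)*(-137 + (7 - 1*76))) + 18640 = ((-8 - 1150) + 2*(7 - 76)*(-137 + (7 - 76))) + 18640 = (-1158 + 2*(-69)*(-137 - 69)) + 18640 = (-1158 + 2*(-69)*(-206)) + 18640 = (-1158 + 28428) + 18640 = 27270 + 18640 = 45910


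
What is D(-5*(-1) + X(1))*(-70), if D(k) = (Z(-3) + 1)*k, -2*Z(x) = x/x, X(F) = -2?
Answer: -105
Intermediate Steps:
Z(x) = -1/2 (Z(x) = -x/(2*x) = -1/2*1 = -1/2)
D(k) = k/2 (D(k) = (-1/2 + 1)*k = k/2)
D(-5*(-1) + X(1))*(-70) = ((-5*(-1) - 2)/2)*(-70) = ((5 - 2)/2)*(-70) = ((1/2)*3)*(-70) = (3/2)*(-70) = -105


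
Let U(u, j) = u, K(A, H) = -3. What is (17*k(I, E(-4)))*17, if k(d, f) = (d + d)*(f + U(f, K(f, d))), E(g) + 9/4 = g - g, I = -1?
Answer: 2601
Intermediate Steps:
E(g) = -9/4 (E(g) = -9/4 + (g - g) = -9/4 + 0 = -9/4)
k(d, f) = 4*d*f (k(d, f) = (d + d)*(f + f) = (2*d)*(2*f) = 4*d*f)
(17*k(I, E(-4)))*17 = (17*(4*(-1)*(-9/4)))*17 = (17*9)*17 = 153*17 = 2601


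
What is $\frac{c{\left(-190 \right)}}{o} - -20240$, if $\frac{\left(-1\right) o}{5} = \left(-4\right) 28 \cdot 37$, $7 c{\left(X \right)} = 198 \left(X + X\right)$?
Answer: $\frac{73388359}{3626} \approx 20239.0$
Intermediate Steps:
$c{\left(X \right)} = \frac{396 X}{7}$ ($c{\left(X \right)} = \frac{198 \left(X + X\right)}{7} = \frac{198 \cdot 2 X}{7} = \frac{396 X}{7}$)
$o = 20720$ ($o = - 5 \left(-4\right) 28 \cdot 37 = - 5 \left(\left(-112\right) 37\right) = \left(-5\right) \left(-4144\right) = 20720$)
$\frac{c{\left(-190 \right)}}{o} - -20240 = \frac{\frac{396}{7} \left(-190\right)}{20720} - -20240 = \left(- \frac{75240}{7}\right) \frac{1}{20720} + 20240 = - \frac{1881}{3626} + 20240 = \frac{73388359}{3626}$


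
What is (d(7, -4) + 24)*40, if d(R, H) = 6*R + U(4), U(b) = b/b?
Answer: 2680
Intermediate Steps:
U(b) = 1
d(R, H) = 1 + 6*R (d(R, H) = 6*R + 1 = 1 + 6*R)
(d(7, -4) + 24)*40 = ((1 + 6*7) + 24)*40 = ((1 + 42) + 24)*40 = (43 + 24)*40 = 67*40 = 2680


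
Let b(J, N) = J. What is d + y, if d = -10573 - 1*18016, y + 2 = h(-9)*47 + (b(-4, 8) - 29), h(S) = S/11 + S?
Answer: -319940/11 ≈ -29085.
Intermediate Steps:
h(S) = 12*S/11 (h(S) = S/11 + S = 12*S/11)
y = -5461/11 (y = -2 + (((12/11)*(-9))*47 + (-4 - 29)) = -2 + (-108/11*47 - 33) = -2 + (-5076/11 - 33) = -2 - 5439/11 = -5461/11 ≈ -496.45)
d = -28589 (d = -10573 - 18016 = -28589)
d + y = -28589 - 5461/11 = -319940/11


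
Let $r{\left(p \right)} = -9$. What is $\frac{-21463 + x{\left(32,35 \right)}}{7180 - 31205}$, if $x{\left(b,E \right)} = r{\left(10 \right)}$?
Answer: $\frac{21472}{24025} \approx 0.89374$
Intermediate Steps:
$x{\left(b,E \right)} = -9$
$\frac{-21463 + x{\left(32,35 \right)}}{7180 - 31205} = \frac{-21463 - 9}{7180 - 31205} = - \frac{21472}{7180 - 31205} = - \frac{21472}{-24025} = \left(-21472\right) \left(- \frac{1}{24025}\right) = \frac{21472}{24025}$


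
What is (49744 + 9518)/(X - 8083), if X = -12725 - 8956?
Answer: -4233/2126 ≈ -1.9911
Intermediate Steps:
X = -21681
(49744 + 9518)/(X - 8083) = (49744 + 9518)/(-21681 - 8083) = 59262/(-29764) = 59262*(-1/29764) = -4233/2126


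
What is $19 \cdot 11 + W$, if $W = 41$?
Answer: $250$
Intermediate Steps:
$19 \cdot 11 + W = 19 \cdot 11 + 41 = 209 + 41 = 250$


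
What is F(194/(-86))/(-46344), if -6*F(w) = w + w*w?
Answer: 291/28563352 ≈ 1.0188e-5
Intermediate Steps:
F(w) = -w/6 - w²/6 (F(w) = -(w + w*w)/6 = -(w + w²)/6 = -w/6 - w²/6)
F(194/(-86))/(-46344) = -194/(-86)*(1 + 194/(-86))/6/(-46344) = -194*(-1/86)*(1 + 194*(-1/86))/6*(-1/46344) = -⅙*(-97/43)*(1 - 97/43)*(-1/46344) = -⅙*(-97/43)*(-54/43)*(-1/46344) = -873/1849*(-1/46344) = 291/28563352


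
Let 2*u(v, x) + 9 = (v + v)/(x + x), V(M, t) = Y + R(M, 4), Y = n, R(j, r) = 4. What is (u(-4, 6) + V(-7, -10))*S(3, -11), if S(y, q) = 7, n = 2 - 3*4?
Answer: -455/6 ≈ -75.833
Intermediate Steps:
n = -10 (n = 2 - 1*12 = 2 - 12 = -10)
Y = -10
V(M, t) = -6 (V(M, t) = -10 + 4 = -6)
u(v, x) = -9/2 + v/(2*x) (u(v, x) = -9/2 + ((v + v)/(x + x))/2 = -9/2 + ((2*v)/((2*x)))/2 = -9/2 + ((2*v)*(1/(2*x)))/2 = -9/2 + (v/x)/2 = -9/2 + v/(2*x))
(u(-4, 6) + V(-7, -10))*S(3, -11) = ((½)*(-4 - 9*6)/6 - 6)*7 = ((½)*(⅙)*(-4 - 54) - 6)*7 = ((½)*(⅙)*(-58) - 6)*7 = (-29/6 - 6)*7 = -65/6*7 = -455/6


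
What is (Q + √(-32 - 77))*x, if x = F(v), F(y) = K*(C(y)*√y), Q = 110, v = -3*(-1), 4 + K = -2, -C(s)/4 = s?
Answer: 72*√3*(110 + I*√109) ≈ 13718.0 + 1302.0*I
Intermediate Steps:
C(s) = -4*s
K = -6 (K = -4 - 2 = -6)
v = 3
F(y) = 24*y^(3/2) (F(y) = -6*(-4*y)*√y = -(-24)*y^(3/2) = 24*y^(3/2))
x = 72*√3 (x = 24*3^(3/2) = 24*(3*√3) = 72*√3 ≈ 124.71)
(Q + √(-32 - 77))*x = (110 + √(-32 - 77))*(72*√3) = (110 + √(-109))*(72*√3) = (110 + I*√109)*(72*√3) = 72*√3*(110 + I*√109)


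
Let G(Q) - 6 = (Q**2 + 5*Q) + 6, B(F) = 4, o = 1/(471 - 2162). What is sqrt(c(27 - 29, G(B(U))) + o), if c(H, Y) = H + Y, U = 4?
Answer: sqrt(131534435)/1691 ≈ 6.7823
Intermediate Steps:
o = -1/1691 (o = 1/(-1691) = -1/1691 ≈ -0.00059137)
G(Q) = 12 + Q**2 + 5*Q (G(Q) = 6 + ((Q**2 + 5*Q) + 6) = 6 + (6 + Q**2 + 5*Q) = 12 + Q**2 + 5*Q)
sqrt(c(27 - 29, G(B(U))) + o) = sqrt(((27 - 29) + (12 + 4**2 + 5*4)) - 1/1691) = sqrt((-2 + (12 + 16 + 20)) - 1/1691) = sqrt((-2 + 48) - 1/1691) = sqrt(46 - 1/1691) = sqrt(77785/1691) = sqrt(131534435)/1691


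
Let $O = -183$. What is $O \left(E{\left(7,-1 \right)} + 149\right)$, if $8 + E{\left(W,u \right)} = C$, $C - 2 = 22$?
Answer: $-30195$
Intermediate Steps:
$C = 24$ ($C = 2 + 22 = 24$)
$E{\left(W,u \right)} = 16$ ($E{\left(W,u \right)} = -8 + 24 = 16$)
$O \left(E{\left(7,-1 \right)} + 149\right) = - 183 \left(16 + 149\right) = \left(-183\right) 165 = -30195$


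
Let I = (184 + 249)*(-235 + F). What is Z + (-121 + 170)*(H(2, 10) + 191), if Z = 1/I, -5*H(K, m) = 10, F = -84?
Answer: 1279194146/138127 ≈ 9261.0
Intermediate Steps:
I = -138127 (I = (184 + 249)*(-235 - 84) = 433*(-319) = -138127)
H(K, m) = -2 (H(K, m) = -⅕*10 = -2)
Z = -1/138127 (Z = 1/(-138127) = -1/138127 ≈ -7.2397e-6)
Z + (-121 + 170)*(H(2, 10) + 191) = -1/138127 + (-121 + 170)*(-2 + 191) = -1/138127 + 49*189 = -1/138127 + 9261 = 1279194146/138127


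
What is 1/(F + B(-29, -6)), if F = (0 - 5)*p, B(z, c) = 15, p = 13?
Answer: -1/50 ≈ -0.020000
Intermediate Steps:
F = -65 (F = (0 - 5)*13 = -5*13 = -65)
1/(F + B(-29, -6)) = 1/(-65 + 15) = 1/(-50) = -1/50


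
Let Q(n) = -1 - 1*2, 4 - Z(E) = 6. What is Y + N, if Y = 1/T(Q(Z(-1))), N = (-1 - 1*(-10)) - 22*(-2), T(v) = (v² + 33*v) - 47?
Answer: 7260/137 ≈ 52.993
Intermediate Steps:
Z(E) = -2 (Z(E) = 4 - 1*6 = 4 - 6 = -2)
Q(n) = -3 (Q(n) = -1 - 2 = -3)
T(v) = -47 + v² + 33*v
N = 53 (N = (-1 + 10) + 44 = 9 + 44 = 53)
Y = -1/137 (Y = 1/(-47 + (-3)² + 33*(-3)) = 1/(-47 + 9 - 99) = 1/(-137) = -1/137 ≈ -0.0072993)
Y + N = -1/137 + 53 = 7260/137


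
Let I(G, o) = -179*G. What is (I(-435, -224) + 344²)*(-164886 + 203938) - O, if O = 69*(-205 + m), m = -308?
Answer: 7662076849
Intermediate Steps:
O = -35397 (O = 69*(-205 - 308) = 69*(-513) = -35397)
(I(-435, -224) + 344²)*(-164886 + 203938) - O = (-179*(-435) + 344²)*(-164886 + 203938) - 1*(-35397) = (77865 + 118336)*39052 + 35397 = 196201*39052 + 35397 = 7662041452 + 35397 = 7662076849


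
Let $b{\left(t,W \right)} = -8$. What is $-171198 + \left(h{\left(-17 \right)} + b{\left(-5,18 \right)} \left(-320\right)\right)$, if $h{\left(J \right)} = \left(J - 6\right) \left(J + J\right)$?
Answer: $-167856$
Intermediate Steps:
$h{\left(J \right)} = 2 J \left(-6 + J\right)$ ($h{\left(J \right)} = \left(-6 + J\right) 2 J = 2 J \left(-6 + J\right)$)
$-171198 + \left(h{\left(-17 \right)} + b{\left(-5,18 \right)} \left(-320\right)\right) = -171198 + \left(2 \left(-17\right) \left(-6 - 17\right) - -2560\right) = -171198 + \left(2 \left(-17\right) \left(-23\right) + 2560\right) = -171198 + \left(782 + 2560\right) = -171198 + 3342 = -167856$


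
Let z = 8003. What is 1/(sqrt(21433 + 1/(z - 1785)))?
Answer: sqrt(828675316110)/133270395 ≈ 0.0068306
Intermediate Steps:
1/(sqrt(21433 + 1/(z - 1785))) = 1/(sqrt(21433 + 1/(8003 - 1785))) = 1/(sqrt(21433 + 1/6218)) = 1/(sqrt(133270395/6218)) = 1/(sqrt(828675316110)/6218) = sqrt(828675316110)/133270395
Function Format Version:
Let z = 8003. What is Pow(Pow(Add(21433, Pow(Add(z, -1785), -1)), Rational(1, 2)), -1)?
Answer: Mul(Rational(1, 133270395), Pow(828675316110, Rational(1, 2))) ≈ 0.0068306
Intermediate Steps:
Pow(Pow(Add(21433, Pow(Add(z, -1785), -1)), Rational(1, 2)), -1) = Pow(Pow(Add(21433, Pow(Add(8003, -1785), -1)), Rational(1, 2)), -1) = Pow(Pow(Add(21433, Pow(6218, -1)), Rational(1, 2)), -1) = Pow(Pow(Add(21433, Rational(1, 6218)), Rational(1, 2)), -1) = Pow(Pow(Rational(133270395, 6218), Rational(1, 2)), -1) = Pow(Mul(Rational(1, 6218), Pow(828675316110, Rational(1, 2))), -1) = Mul(Rational(1, 133270395), Pow(828675316110, Rational(1, 2)))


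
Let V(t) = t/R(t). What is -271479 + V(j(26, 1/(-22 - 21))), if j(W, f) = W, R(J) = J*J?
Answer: -7058453/26 ≈ -2.7148e+5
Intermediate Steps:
R(J) = J**2
V(t) = 1/t (V(t) = t/(t**2) = t/t**2 = 1/t)
-271479 + V(j(26, 1/(-22 - 21))) = -271479 + 1/26 = -7058453/26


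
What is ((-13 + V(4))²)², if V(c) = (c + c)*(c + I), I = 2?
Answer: 1500625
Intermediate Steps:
V(c) = 2*c*(2 + c) (V(c) = (c + c)*(c + 2) = (2*c)*(2 + c) = 2*c*(2 + c))
((-13 + V(4))²)² = ((-13 + 2*4*(2 + 4))²)² = ((-13 + 2*4*6)²)² = ((-13 + 48)²)² = (35²)² = 1225² = 1500625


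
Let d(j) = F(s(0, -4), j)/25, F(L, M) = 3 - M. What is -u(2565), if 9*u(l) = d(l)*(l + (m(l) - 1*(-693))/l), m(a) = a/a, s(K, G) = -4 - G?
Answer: 5619250826/192375 ≈ 29210.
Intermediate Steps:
m(a) = 1
d(j) = 3/25 - j/25 (d(j) = (3 - j)/25 = (3 - j)*(1/25) = 3/25 - j/25)
u(l) = (3/25 - l/25)*(l + 694/l)/9 (u(l) = ((3/25 - l/25)*(l + (1 - 1*(-693))/l))/9 = ((3/25 - l/25)*(l + (1 + 693)/l))/9 = ((3/25 - l/25)*(l + 694/l))/9 = (3/25 - l/25)*(l + 694/l)/9)
-u(2565) = -(-1)*(-3 + 2565)*(694 + 2565²)/(225*2565) = -(-1)*2562*(694 + 6579225)/(225*2565) = -(-1)*2562*6579919/(225*2565) = -1*(-5619250826/192375) = 5619250826/192375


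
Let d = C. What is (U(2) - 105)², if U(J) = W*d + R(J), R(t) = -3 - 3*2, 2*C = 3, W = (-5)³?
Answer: 363609/4 ≈ 90902.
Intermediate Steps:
W = -125
C = 3/2 (C = (½)*3 = 3/2 ≈ 1.5000)
d = 3/2 ≈ 1.5000
R(t) = -9 (R(t) = -3 - 6 = -9)
U(J) = -393/2 (U(J) = -125*3/2 - 9 = -375/2 - 9 = -393/2)
(U(2) - 105)² = (-393/2 - 105)² = (-603/2)² = 363609/4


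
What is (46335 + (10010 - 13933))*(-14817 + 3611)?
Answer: -475268872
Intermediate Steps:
(46335 + (10010 - 13933))*(-14817 + 3611) = (46335 - 3923)*(-11206) = 42412*(-11206) = -475268872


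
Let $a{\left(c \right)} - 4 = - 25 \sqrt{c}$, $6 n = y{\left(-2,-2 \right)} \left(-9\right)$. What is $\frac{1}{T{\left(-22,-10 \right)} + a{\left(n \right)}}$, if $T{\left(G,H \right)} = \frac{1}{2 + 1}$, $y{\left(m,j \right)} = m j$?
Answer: $\frac{39}{33919} + \frac{225 i \sqrt{6}}{33919} \approx 0.0011498 + 0.016249 i$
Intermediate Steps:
$y{\left(m,j \right)} = j m$
$n = -6$ ($n = \frac{\left(-2\right) \left(-2\right) \left(-9\right)}{6} = \frac{4 \left(-9\right)}{6} = \frac{1}{6} \left(-36\right) = -6$)
$T{\left(G,H \right)} = \frac{1}{3}$
$a{\left(c \right)} = 4 - 25 \sqrt{c}$
$\frac{1}{T{\left(-22,-10 \right)} + a{\left(n \right)}} = \frac{1}{\frac{1}{3} + \left(4 - 25 \sqrt{-6}\right)} = \frac{1}{\frac{1}{3} + \left(4 - 25 i \sqrt{6}\right)} = \frac{1}{\frac{13}{3} - 25 i \sqrt{6}}$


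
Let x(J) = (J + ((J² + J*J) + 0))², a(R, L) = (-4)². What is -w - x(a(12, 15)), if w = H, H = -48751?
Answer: -230033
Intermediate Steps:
w = -48751
a(R, L) = 16
x(J) = (J + 2*J²)² (x(J) = (J + ((J² + J²) + 0))² = (J + (2*J² + 0))² = (J + 2*J²)²)
-w - x(a(12, 15)) = -1*(-48751) - 16²*(1 + 2*16)² = 48751 - 256*(1 + 32)² = 48751 - 256*33² = 48751 - 256*1089 = 48751 - 1*278784 = 48751 - 278784 = -230033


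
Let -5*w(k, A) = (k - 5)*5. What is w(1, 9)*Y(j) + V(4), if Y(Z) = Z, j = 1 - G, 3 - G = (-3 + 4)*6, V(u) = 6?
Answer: 22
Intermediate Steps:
G = -3 (G = 3 - (-3 + 4)*6 = 3 - 6 = -3)
j = 4 (j = 1 - 1*(-3) = 1 + 3 = 4)
w(k, A) = 5 - k (w(k, A) = -(k - 5)*5/5 = -(-5 + k)*5/5 = -(-25 + 5*k)/5 = 5 - k)
w(1, 9)*Y(j) + V(4) = (5 - 1*1)*4 + 6 = (5 - 1)*4 + 6 = 4*4 + 6 = 16 + 6 = 22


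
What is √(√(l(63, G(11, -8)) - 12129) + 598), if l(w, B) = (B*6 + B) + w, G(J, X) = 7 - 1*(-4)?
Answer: √(598 + I*√11989) ≈ 24.555 + 2.2295*I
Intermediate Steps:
G(J, X) = 11 (G(J, X) = 7 + 4 = 11)
l(w, B) = w + 7*B (l(w, B) = (6*B + B) + w = 7*B + w = w + 7*B)
√(√(l(63, G(11, -8)) - 12129) + 598) = √(√((63 + 7*11) - 12129) + 598) = √(√((63 + 77) - 12129) + 598) = √(√(140 - 12129) + 598) = √(√(-11989) + 598) = √(I*√11989 + 598) = √(598 + I*√11989)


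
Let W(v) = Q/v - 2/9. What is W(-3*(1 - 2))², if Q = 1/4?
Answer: 25/1296 ≈ 0.019290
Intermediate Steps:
Q = ¼ ≈ 0.25000
W(v) = -2/9 + 1/(4*v) (W(v) = 1/(4*v) - 2/9 = -2/9 + 1/(4*v))
W(-3*(1 - 2))² = ((9 - (-24)*(1 - 2))/(36*((-3*(1 - 2)))))² = ((9 - (-24)*(-1))/(36*((-3*(-1)))))² = ((1/36)*(9 - 8*3)/3)² = ((1/36)*(⅓)*(9 - 24))² = ((1/36)*(⅓)*(-15))² = (-5/36)² = 25/1296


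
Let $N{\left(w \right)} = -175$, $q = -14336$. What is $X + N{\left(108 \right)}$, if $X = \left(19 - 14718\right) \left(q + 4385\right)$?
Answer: $146269574$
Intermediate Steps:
$X = 146269749$ ($X = \left(19 - 14718\right) \left(-14336 + 4385\right) = \left(-14699\right) \left(-9951\right) = 146269749$)
$X + N{\left(108 \right)} = 146269749 - 175 = 146269574$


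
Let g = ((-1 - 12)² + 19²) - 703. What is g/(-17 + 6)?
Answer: 173/11 ≈ 15.727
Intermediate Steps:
g = -173 (g = ((-13)² + 361) - 703 = (169 + 361) - 703 = 530 - 703 = -173)
g/(-17 + 6) = -173/(-17 + 6) = -173/(-11) = -173*(-1/11) = 173/11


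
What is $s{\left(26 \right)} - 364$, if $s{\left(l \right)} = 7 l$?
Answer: $-182$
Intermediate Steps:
$s{\left(26 \right)} - 364 = 7 \cdot 26 - 364 = 182 - 364 = -182$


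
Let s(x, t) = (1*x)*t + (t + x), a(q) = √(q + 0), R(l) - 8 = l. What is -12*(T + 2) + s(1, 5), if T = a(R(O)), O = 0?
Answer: -13 - 24*√2 ≈ -46.941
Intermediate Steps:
R(l) = 8 + l
a(q) = √q
T = 2*√2 (T = √(8 + 0) = √8 = 2*√2 ≈ 2.8284)
s(x, t) = t + x + t*x (s(x, t) = x*t + (t + x) = t*x + (t + x) = t + x + t*x)
-12*(T + 2) + s(1, 5) = -12*(2*√2 + 2) + (5 + 1 + 5*1) = -12*(2 + 2*√2) + (5 + 1 + 5) = (-24 - 24*√2) + 11 = -13 - 24*√2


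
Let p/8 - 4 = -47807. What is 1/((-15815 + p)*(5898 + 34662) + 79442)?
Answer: -1/16152494398 ≈ -6.1910e-11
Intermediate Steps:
p = -382424 (p = 32 + 8*(-47807) = 32 - 382456 = -382424)
1/((-15815 + p)*(5898 + 34662) + 79442) = 1/((-15815 - 382424)*(5898 + 34662) + 79442) = 1/(-398239*40560 + 79442) = 1/(-16152573840 + 79442) = 1/(-16152494398) = -1/16152494398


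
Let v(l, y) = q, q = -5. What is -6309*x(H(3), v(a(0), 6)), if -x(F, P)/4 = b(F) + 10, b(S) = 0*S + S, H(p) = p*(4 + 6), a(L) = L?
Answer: 1009440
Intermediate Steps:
v(l, y) = -5
H(p) = 10*p (H(p) = p*10 = 10*p)
b(S) = S (b(S) = 0 + S = S)
x(F, P) = -40 - 4*F (x(F, P) = -4*(F + 10) = -4*(10 + F) = -40 - 4*F)
-6309*x(H(3), v(a(0), 6)) = -6309*(-40 - 40*3) = -6309*(-40 - 4*30) = -6309*(-40 - 120) = -6309*(-160) = 1009440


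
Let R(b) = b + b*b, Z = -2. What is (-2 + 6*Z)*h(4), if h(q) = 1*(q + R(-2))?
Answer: -84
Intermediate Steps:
R(b) = b + b²
h(q) = 2 + q (h(q) = 1*(q - 2*(1 - 2)) = 1*(q - 2*(-1)) = 1*(q + 2) = 1*(2 + q) = 2 + q)
(-2 + 6*Z)*h(4) = (-2 + 6*(-2))*(2 + 4) = (-2 - 12)*6 = -14*6 = -84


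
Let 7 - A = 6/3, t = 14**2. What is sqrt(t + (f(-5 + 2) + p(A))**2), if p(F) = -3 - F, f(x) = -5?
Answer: sqrt(365) ≈ 19.105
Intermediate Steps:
t = 196
A = 5 (A = 7 - 6/3 = 7 - 1*2 = 7 - 2 = 5)
sqrt(t + (f(-5 + 2) + p(A))**2) = sqrt(196 + (-5 + (-3 - 1*5))**2) = sqrt(196 + (-5 + (-3 - 5))**2) = sqrt(196 + (-5 - 8)**2) = sqrt(196 + (-13)**2) = sqrt(196 + 169) = sqrt(365)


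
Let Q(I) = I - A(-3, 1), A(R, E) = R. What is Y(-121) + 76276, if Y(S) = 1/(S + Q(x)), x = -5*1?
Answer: 9381947/123 ≈ 76276.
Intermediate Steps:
x = -5
Q(I) = 3 + I (Q(I) = I - 1*(-3) = I + 3 = 3 + I)
Y(S) = 1/(-2 + S) (Y(S) = 1/(S + (3 - 5)) = 1/(S - 2) = 1/(-2 + S))
Y(-121) + 76276 = 1/(-2 - 121) + 76276 = 1/(-123) + 76276 = -1/123 + 76276 = 9381947/123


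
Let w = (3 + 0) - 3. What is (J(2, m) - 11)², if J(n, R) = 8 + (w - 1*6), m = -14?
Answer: 81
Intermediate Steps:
w = 0 (w = 3 - 3 = 0)
J(n, R) = 2 (J(n, R) = 8 + (0 - 1*6) = 8 + (0 - 6) = 8 - 6 = 2)
(J(2, m) - 11)² = (2 - 11)² = (-9)² = 81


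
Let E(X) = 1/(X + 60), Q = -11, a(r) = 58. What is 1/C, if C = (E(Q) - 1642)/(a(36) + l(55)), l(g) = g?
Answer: -5537/80457 ≈ -0.068819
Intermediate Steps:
E(X) = 1/(60 + X)
C = -80457/5537 (C = (1/(60 - 11) - 1642)/(58 + 55) = (1/49 - 1642)/113 = (1/49 - 1642)*(1/113) = -80457/49*1/113 = -80457/5537 ≈ -14.531)
1/C = 1/(-80457/5537) = -5537/80457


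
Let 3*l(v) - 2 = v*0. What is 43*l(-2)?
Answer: 86/3 ≈ 28.667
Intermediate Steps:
l(v) = ⅔ (l(v) = ⅔ + (v*0)/3 = ⅔ + (⅓)*0 = ⅔ + 0 = ⅔)
43*l(-2) = 43*(⅔) = 86/3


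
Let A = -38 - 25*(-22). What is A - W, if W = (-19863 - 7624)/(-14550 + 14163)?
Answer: 170657/387 ≈ 440.97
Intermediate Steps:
A = 512 (A = -38 + 550 = 512)
W = 27487/387 (W = -27487/(-387) = -27487*(-1/387) = 27487/387 ≈ 71.026)
A - W = 512 - 1*27487/387 = 512 - 27487/387 = 170657/387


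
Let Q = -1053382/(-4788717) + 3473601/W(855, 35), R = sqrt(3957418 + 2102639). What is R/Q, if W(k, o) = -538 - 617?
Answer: -1843656045*sqrt(6060057)/5544291834569 ≈ -0.81860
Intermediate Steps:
R = sqrt(6060057) ≈ 2461.7
W(k, o) = -1155
Q = -5544291834569/1843656045 (Q = -1053382/(-4788717) + 3473601/(-1155) = -1053382*(-1/4788717) + 3473601*(-1/1155) = 1053382/4788717 - 1157867/385 = -5544291834569/1843656045 ≈ -3007.2)
R/Q = sqrt(6060057)/(-5544291834569/1843656045) = sqrt(6060057)*(-1843656045/5544291834569) = -1843656045*sqrt(6060057)/5544291834569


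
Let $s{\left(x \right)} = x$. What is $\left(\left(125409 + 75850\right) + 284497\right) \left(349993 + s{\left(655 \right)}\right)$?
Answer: $170329369888$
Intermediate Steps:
$\left(\left(125409 + 75850\right) + 284497\right) \left(349993 + s{\left(655 \right)}\right) = \left(\left(125409 + 75850\right) + 284497\right) \left(349993 + 655\right) = \left(201259 + 284497\right) 350648 = 485756 \cdot 350648 = 170329369888$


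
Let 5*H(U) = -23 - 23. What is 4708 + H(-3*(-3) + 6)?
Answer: 23494/5 ≈ 4698.8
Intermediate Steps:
H(U) = -46/5 (H(U) = (-23 - 23)/5 = (1/5)*(-46) = -46/5)
4708 + H(-3*(-3) + 6) = 4708 - 46/5 = 23494/5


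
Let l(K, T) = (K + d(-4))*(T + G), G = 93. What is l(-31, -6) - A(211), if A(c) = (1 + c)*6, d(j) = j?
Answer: -4317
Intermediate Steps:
A(c) = 6 + 6*c
l(K, T) = (-4 + K)*(93 + T) (l(K, T) = (K - 4)*(T + 93) = (-4 + K)*(93 + T))
l(-31, -6) - A(211) = (-372 - 4*(-6) + 93*(-31) - 31*(-6)) - (6 + 6*211) = (-372 + 24 - 2883 + 186) - (6 + 1266) = -3045 - 1*1272 = -3045 - 1272 = -4317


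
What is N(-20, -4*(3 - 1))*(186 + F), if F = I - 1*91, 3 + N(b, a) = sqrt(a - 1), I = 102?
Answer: -591 + 591*I ≈ -591.0 + 591.0*I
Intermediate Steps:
N(b, a) = -3 + sqrt(-1 + a) (N(b, a) = -3 + sqrt(a - 1) = -3 + sqrt(-1 + a))
F = 11 (F = 102 - 1*91 = 102 - 91 = 11)
N(-20, -4*(3 - 1))*(186 + F) = (-3 + sqrt(-1 - 4*(3 - 1)))*(186 + 11) = (-3 + sqrt(-1 - 4*2))*197 = (-3 + sqrt(-1 - 8))*197 = (-3 + sqrt(-9))*197 = (-3 + 3*I)*197 = -591 + 591*I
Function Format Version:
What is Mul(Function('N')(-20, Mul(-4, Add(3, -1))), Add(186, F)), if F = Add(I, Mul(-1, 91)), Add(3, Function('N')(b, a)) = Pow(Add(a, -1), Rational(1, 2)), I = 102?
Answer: Add(-591, Mul(591, I)) ≈ Add(-591.00, Mul(591.00, I))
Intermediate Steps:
Function('N')(b, a) = Add(-3, Pow(Add(-1, a), Rational(1, 2))) (Function('N')(b, a) = Add(-3, Pow(Add(a, -1), Rational(1, 2))) = Add(-3, Pow(Add(-1, a), Rational(1, 2))))
F = 11 (F = Add(102, Mul(-1, 91)) = Add(102, -91) = 11)
Mul(Function('N')(-20, Mul(-4, Add(3, -1))), Add(186, F)) = Mul(Add(-3, Pow(Add(-1, Mul(-4, Add(3, -1))), Rational(1, 2))), Add(186, 11)) = Mul(Add(-3, Pow(Add(-1, Mul(-4, 2)), Rational(1, 2))), 197) = Mul(Add(-3, Pow(Add(-1, -8), Rational(1, 2))), 197) = Mul(Add(-3, Pow(-9, Rational(1, 2))), 197) = Mul(Add(-3, Mul(3, I)), 197) = Add(-591, Mul(591, I))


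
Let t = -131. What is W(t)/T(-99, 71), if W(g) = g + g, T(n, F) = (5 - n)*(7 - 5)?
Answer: -131/104 ≈ -1.2596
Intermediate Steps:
T(n, F) = 10 - 2*n (T(n, F) = (5 - n)*2 = 10 - 2*n)
W(g) = 2*g
W(t)/T(-99, 71) = (2*(-131))/(10 - 2*(-99)) = -262/(10 + 198) = -262/208 = -262*1/208 = -131/104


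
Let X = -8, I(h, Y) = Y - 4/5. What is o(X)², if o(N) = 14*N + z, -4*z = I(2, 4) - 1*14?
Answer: 1194649/100 ≈ 11946.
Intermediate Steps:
I(h, Y) = -⅘ + Y (I(h, Y) = Y - 4/5 = Y - 1*⅘ = Y - ⅘ = -⅘ + Y)
z = 27/10 (z = -((-⅘ + 4) - 1*14)/4 = -(16/5 - 14)/4 = -¼*(-54/5) = 27/10 ≈ 2.7000)
o(N) = 27/10 + 14*N (o(N) = 14*N + 27/10 = 27/10 + 14*N)
o(X)² = (27/10 + 14*(-8))² = (27/10 - 112)² = (-1093/10)² = 1194649/100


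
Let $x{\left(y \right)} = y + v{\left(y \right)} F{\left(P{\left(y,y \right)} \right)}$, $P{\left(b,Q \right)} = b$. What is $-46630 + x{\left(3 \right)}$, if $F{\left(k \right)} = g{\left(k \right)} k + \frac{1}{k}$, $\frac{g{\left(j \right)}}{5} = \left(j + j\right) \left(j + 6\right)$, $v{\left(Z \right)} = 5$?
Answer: $- \frac{127726}{3} \approx -42575.0$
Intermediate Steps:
$g{\left(j \right)} = 10 j \left(6 + j\right)$ ($g{\left(j \right)} = 5 \left(j + j\right) \left(j + 6\right) = 5 \cdot 2 j \left(6 + j\right) = 10 j \left(6 + j\right)$)
$F{\left(k \right)} = \frac{1}{k} + 10 k^{2} \left(6 + k\right)$ ($F{\left(k \right)} = 10 k \left(6 + k\right) k + \frac{1}{k} = 10 k^{2} \left(6 + k\right) + \frac{1}{k} = \frac{1}{k} + 10 k^{2} \left(6 + k\right)$)
$x{\left(y \right)} = y + \frac{5 \left(1 + 10 y^{3} \left(6 + y\right)\right)}{y}$ ($x{\left(y \right)} = y + 5 \frac{1 + 10 y^{3} \left(6 + y\right)}{y} = y + \frac{5 \left(1 + 10 y^{3} \left(6 + y\right)\right)}{y}$)
$-46630 + x{\left(3 \right)} = -46630 + \frac{5 + 3^{2} + 50 \cdot 3^{3} \left(6 + 3\right)}{3} = -46630 + \frac{5 + 9 + 50 \cdot 27 \cdot 9}{3} = -46630 + \frac{5 + 9 + 12150}{3} = -46630 + \frac{1}{3} \cdot 12164 = -46630 + \frac{12164}{3} = - \frac{127726}{3}$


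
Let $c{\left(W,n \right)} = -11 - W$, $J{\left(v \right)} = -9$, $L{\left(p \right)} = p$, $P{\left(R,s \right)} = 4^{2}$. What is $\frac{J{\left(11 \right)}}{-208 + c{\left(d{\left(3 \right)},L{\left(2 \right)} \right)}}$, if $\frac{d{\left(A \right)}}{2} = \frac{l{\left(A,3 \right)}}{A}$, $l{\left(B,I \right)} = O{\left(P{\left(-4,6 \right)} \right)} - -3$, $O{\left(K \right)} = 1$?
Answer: $\frac{27}{665} \approx 0.040601$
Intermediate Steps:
$P{\left(R,s \right)} = 16$
$l{\left(B,I \right)} = 4$ ($l{\left(B,I \right)} = 1 - -3 = 1 + 3 = 4$)
$d{\left(A \right)} = \frac{8}{A}$ ($d{\left(A \right)} = 2 \frac{4}{A} = \frac{8}{A}$)
$\frac{J{\left(11 \right)}}{-208 + c{\left(d{\left(3 \right)},L{\left(2 \right)} \right)}} = - \frac{9}{-208 - \left(11 + \frac{8}{3}\right)} = - \frac{9}{-208 - \left(11 + 8 \cdot \frac{1}{3}\right)} = - \frac{9}{-208 - \frac{41}{3}} = - \frac{9}{- \frac{665}{3}} = \left(-9\right) \left(- \frac{3}{665}\right) = \frac{27}{665}$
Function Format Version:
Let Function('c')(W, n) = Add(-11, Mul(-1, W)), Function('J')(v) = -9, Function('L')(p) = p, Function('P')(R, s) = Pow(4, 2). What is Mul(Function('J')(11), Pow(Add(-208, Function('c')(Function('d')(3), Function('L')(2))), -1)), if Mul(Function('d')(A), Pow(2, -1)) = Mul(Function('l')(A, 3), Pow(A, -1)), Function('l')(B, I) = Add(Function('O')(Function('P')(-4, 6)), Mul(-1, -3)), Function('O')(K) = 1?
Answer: Rational(27, 665) ≈ 0.040601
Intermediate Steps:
Function('P')(R, s) = 16
Function('l')(B, I) = 4 (Function('l')(B, I) = Add(1, Mul(-1, -3)) = Add(1, 3) = 4)
Function('d')(A) = Mul(8, Pow(A, -1)) (Function('d')(A) = Mul(2, Mul(4, Pow(A, -1))) = Mul(8, Pow(A, -1)))
Mul(Function('J')(11), Pow(Add(-208, Function('c')(Function('d')(3), Function('L')(2))), -1)) = Mul(-9, Pow(Add(-208, Add(-11, Mul(-1, Mul(8, Pow(3, -1))))), -1)) = Mul(-9, Pow(Add(-208, Add(-11, Mul(-1, Mul(8, Rational(1, 3))))), -1)) = Mul(-9, Pow(Add(-208, Add(-11, Mul(-1, Rational(8, 3)))), -1)) = Mul(-9, Pow(Add(-208, Add(-11, Rational(-8, 3))), -1)) = Mul(-9, Pow(Add(-208, Rational(-41, 3)), -1)) = Mul(-9, Pow(Rational(-665, 3), -1)) = Mul(-9, Rational(-3, 665)) = Rational(27, 665)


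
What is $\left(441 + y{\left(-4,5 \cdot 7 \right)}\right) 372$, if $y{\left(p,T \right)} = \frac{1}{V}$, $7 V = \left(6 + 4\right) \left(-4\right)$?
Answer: $\frac{1639869}{10} \approx 1.6399 \cdot 10^{5}$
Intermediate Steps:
$V = - \frac{40}{7}$ ($V = \frac{\left(6 + 4\right) \left(-4\right)}{7} = \frac{10 \left(-4\right)}{7} = \frac{1}{7} \left(-40\right) = - \frac{40}{7} \approx -5.7143$)
$y{\left(p,T \right)} = - \frac{7}{40}$ ($y{\left(p,T \right)} = \frac{1}{- \frac{40}{7}} = - \frac{7}{40}$)
$\left(441 + y{\left(-4,5 \cdot 7 \right)}\right) 372 = \left(441 - \frac{7}{40}\right) 372 = \frac{17633}{40} \cdot 372 = \frac{1639869}{10}$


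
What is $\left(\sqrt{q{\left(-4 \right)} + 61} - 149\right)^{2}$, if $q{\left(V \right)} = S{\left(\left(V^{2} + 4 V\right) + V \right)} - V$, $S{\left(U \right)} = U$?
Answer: $\left(149 - \sqrt{61}\right)^{2} \approx 19935.0$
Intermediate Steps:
$q{\left(V \right)} = V^{2} + 4 V$ ($q{\left(V \right)} = \left(\left(V^{2} + 4 V\right) + V\right) - V = \left(V^{2} + 5 V\right) - V = V^{2} + 4 V$)
$\left(\sqrt{q{\left(-4 \right)} + 61} - 149\right)^{2} = \left(\sqrt{- 4 \left(4 - 4\right) + 61} - 149\right)^{2} = \left(\sqrt{\left(-4\right) 0 + 61} - 149\right)^{2} = \left(\sqrt{0 + 61} - 149\right)^{2} = \left(\sqrt{61} - 149\right)^{2} = \left(-149 + \sqrt{61}\right)^{2}$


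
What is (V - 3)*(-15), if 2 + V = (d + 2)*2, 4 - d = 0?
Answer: -105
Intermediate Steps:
d = 4 (d = 4 - 1*0 = 4 + 0 = 4)
V = 10 (V = -2 + (4 + 2)*2 = -2 + 6*2 = -2 + 12 = 10)
(V - 3)*(-15) = (10 - 3)*(-15) = 7*(-15) = -105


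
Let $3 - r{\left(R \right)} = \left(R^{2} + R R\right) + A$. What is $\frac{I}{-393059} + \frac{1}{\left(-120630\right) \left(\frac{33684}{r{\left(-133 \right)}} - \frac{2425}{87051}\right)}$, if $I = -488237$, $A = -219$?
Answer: $\frac{14809895447264010287}{11922740991744212440} \approx 1.2422$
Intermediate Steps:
$r{\left(R \right)} = 222 - 2 R^{2}$ ($r{\left(R \right)} = 3 - \left(\left(R^{2} + R R\right) - 219\right) = 3 - \left(\left(R^{2} + R^{2}\right) - 219\right) = 3 - \left(2 R^{2} - 219\right) = 3 - \left(-219 + 2 R^{2}\right) = 222 - 2 R^{2}$)
$\frac{I}{-393059} + \frac{1}{\left(-120630\right) \left(\frac{33684}{r{\left(-133 \right)}} - \frac{2425}{87051}\right)} = - \frac{488237}{-393059} + \frac{1}{\left(-120630\right) \left(\frac{33684}{222 - 2 \left(-133\right)^{2}} - \frac{2425}{87051}\right)} = \left(-488237\right) \left(- \frac{1}{393059}\right) - \frac{1}{120630 \left(\frac{33684}{222 - 35378} - \frac{2425}{87051}\right)} = \frac{488237}{393059} - \frac{1}{120630 \left(\frac{33684}{222 - 35378} - \frac{2425}{87051}\right)} = \frac{488237}{393059} - \frac{1}{120630 \left(\frac{33684}{-35156} - \frac{2425}{87051}\right)} = \frac{488237}{393059} - \frac{1}{120630 \left(33684 \left(- \frac{1}{35156}\right) - \frac{2425}{87051}\right)} = \frac{488237}{393059} - \frac{1}{120630 \left(- \frac{8421}{8789} - \frac{2425}{87051}\right)} = \frac{488237}{393059} - \frac{1}{120630 \left(- \frac{754369796}{765091239}\right)} = \frac{488237}{393059} - - \frac{255030413}{30333209497160} = \frac{488237}{393059} + \frac{255030413}{30333209497160} = \frac{14809895447264010287}{11922740991744212440}$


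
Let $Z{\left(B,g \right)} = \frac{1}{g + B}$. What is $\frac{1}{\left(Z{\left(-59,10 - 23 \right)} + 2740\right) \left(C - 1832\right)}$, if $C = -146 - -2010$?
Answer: $\frac{9}{789116} \approx 1.1405 \cdot 10^{-5}$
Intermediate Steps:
$Z{\left(B,g \right)} = \frac{1}{B + g}$
$C = 1864$ ($C = -146 + 2010 = 1864$)
$\frac{1}{\left(Z{\left(-59,10 - 23 \right)} + 2740\right) \left(C - 1832\right)} = \frac{1}{\left(\frac{1}{-59 + \left(10 - 23\right)} + 2740\right) \left(1864 - 1832\right)} = \frac{1}{\left(\frac{1}{-59 + \left(10 - 23\right)} + 2740\right) 32} = \frac{1}{\left(\frac{1}{-59 - 13} + 2740\right) 32} = \frac{1}{\left(\frac{1}{-72} + 2740\right) 32} = \frac{1}{\left(- \frac{1}{72} + 2740\right) 32} = \frac{1}{\frac{197279}{72} \cdot 32} = \frac{1}{\frac{789116}{9}} = \frac{9}{789116}$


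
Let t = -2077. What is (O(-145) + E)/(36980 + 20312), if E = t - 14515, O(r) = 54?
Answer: -8269/28646 ≈ -0.28866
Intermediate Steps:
E = -16592 (E = -2077 - 14515 = -16592)
(O(-145) + E)/(36980 + 20312) = (54 - 16592)/(36980 + 20312) = -16538/57292 = -16538*1/57292 = -8269/28646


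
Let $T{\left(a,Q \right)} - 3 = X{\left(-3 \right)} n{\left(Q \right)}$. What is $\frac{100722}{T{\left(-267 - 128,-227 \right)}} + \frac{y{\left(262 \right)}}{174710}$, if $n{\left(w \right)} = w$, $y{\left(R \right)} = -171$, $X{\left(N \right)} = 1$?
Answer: $- \frac{4399294731}{9783760} \approx -449.65$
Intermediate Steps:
$T{\left(a,Q \right)} = 3 + Q$ ($T{\left(a,Q \right)} = 3 + 1 Q = 3 + Q$)
$\frac{100722}{T{\left(-267 - 128,-227 \right)}} + \frac{y{\left(262 \right)}}{174710} = \frac{100722}{3 - 227} - \frac{171}{174710} = \frac{100722}{-224} - \frac{171}{174710} = 100722 \left(- \frac{1}{224}\right) - \frac{171}{174710} = - \frac{50361}{112} - \frac{171}{174710} = - \frac{4399294731}{9783760}$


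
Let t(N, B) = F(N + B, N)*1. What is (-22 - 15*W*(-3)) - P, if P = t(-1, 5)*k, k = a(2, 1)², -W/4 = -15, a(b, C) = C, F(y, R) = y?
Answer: 2674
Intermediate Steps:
W = 60 (W = -4*(-15) = 60)
k = 1 (k = 1² = 1)
t(N, B) = B + N (t(N, B) = (N + B)*1 = (B + N)*1 = B + N)
P = 4 (P = (5 - 1)*1 = 4*1 = 4)
(-22 - 15*W*(-3)) - P = (-22 - 15*60*(-3)) - 1*4 = (-22 - 900*(-3)) - 4 = (-22 - 1*(-2700)) - 4 = (-22 + 2700) - 4 = 2678 - 4 = 2674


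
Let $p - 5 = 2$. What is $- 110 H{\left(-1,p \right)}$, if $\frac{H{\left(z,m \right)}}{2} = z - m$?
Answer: $1760$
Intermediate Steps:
$p = 7$ ($p = 5 + 2 = 7$)
$H{\left(z,m \right)} = - 2 m + 2 z$ ($H{\left(z,m \right)} = 2 \left(z - m\right) = - 2 m + 2 z$)
$- 110 H{\left(-1,p \right)} = - 110 \left(\left(-2\right) 7 + 2 \left(-1\right)\right) = - 110 \left(-14 - 2\right) = \left(-110\right) \left(-16\right) = 1760$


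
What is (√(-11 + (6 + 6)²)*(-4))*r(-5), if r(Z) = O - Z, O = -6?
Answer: 4*√133 ≈ 46.130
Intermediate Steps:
r(Z) = -6 - Z
(√(-11 + (6 + 6)²)*(-4))*r(-5) = (√(-11 + (6 + 6)²)*(-4))*(-6 - 1*(-5)) = (√(-11 + 12²)*(-4))*(-6 + 5) = (√(-11 + 144)*(-4))*(-1) = (√133*(-4))*(-1) = -4*√133*(-1) = 4*√133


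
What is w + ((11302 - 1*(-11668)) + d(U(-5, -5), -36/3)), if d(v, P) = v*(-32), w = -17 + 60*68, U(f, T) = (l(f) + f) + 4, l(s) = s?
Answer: 27225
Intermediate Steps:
U(f, T) = 4 + 2*f (U(f, T) = (f + f) + 4 = 2*f + 4 = 4 + 2*f)
w = 4063 (w = -17 + 4080 = 4063)
d(v, P) = -32*v
w + ((11302 - 1*(-11668)) + d(U(-5, -5), -36/3)) = 4063 + ((11302 - 1*(-11668)) - 32*(4 + 2*(-5))) = 4063 + ((11302 + 11668) - 32*(4 - 10)) = 4063 + (22970 - 32*(-6)) = 4063 + (22970 + 192) = 4063 + 23162 = 27225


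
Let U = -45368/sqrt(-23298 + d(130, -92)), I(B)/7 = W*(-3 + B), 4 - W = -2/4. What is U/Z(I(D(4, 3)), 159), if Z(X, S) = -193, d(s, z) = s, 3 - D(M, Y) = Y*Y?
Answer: -5671*I*sqrt(362)/69866 ≈ -1.5444*I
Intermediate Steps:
D(M, Y) = 3 - Y**2 (D(M, Y) = 3 - Y*Y = 3 - Y**2)
W = 9/2 (W = 4 - (-2)/4 = 4 - 1*(-1/2) = 4 + 1/2 = 9/2 ≈ 4.5000)
I(B) = -189/2 + 63*B/2 (I(B) = 7*(9*(-3 + B)/2) = 7*(-27/2 + 9*B/2) = -189/2 + 63*B/2)
U = 5671*I*sqrt(362)/362 (U = -45368/sqrt(-23298 + 130) = -45368*(-I*sqrt(362)/2896) = -(-5671)*I*sqrt(362)/362 = 5671*I*sqrt(362)/362 ≈ 298.06*I)
U/Z(I(D(4, 3)), 159) = (5671*I*sqrt(362)/362)/(-193) = (5671*I*sqrt(362)/362)*(-1/193) = -5671*I*sqrt(362)/69866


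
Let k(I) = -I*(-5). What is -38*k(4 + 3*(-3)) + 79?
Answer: 1029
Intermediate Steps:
k(I) = 5*I
-38*k(4 + 3*(-3)) + 79 = -190*(4 + 3*(-3)) + 79 = -190*(4 - 9) + 79 = -190*(-5) + 79 = -38*(-25) + 79 = 950 + 79 = 1029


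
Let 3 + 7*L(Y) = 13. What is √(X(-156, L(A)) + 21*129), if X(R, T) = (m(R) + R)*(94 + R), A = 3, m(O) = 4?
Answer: √12133 ≈ 110.15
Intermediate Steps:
L(Y) = 10/7 (L(Y) = -3/7 + (⅐)*13 = -3/7 + 13/7 = 10/7)
X(R, T) = (4 + R)*(94 + R)
√(X(-156, L(A)) + 21*129) = √((376 + (-156)² + 98*(-156)) + 21*129) = √((376 + 24336 - 15288) + 2709) = √(9424 + 2709) = √12133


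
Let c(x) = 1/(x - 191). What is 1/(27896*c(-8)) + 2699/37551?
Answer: 67818655/1047522696 ≈ 0.064742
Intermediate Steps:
c(x) = 1/(-191 + x)
1/(27896*c(-8)) + 2699/37551 = 1/(27896*(1/(-191 - 8))) + 2699/37551 = 1/(27896*(1/(-199))) + 2699*(1/37551) = 1/(27896*(-1/199)) + 2699/37551 = (1/27896)*(-199) + 2699/37551 = -199/27896 + 2699/37551 = 67818655/1047522696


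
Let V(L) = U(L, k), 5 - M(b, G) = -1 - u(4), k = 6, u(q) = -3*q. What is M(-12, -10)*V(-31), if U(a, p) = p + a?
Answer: 150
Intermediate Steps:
U(a, p) = a + p
M(b, G) = -6 (M(b, G) = 5 - (-1 - (-3)*4) = 5 - (-1 - 1*(-12)) = 5 - (-1 + 12) = 5 - 1*11 = 5 - 11 = -6)
V(L) = 6 + L (V(L) = L + 6 = 6 + L)
M(-12, -10)*V(-31) = -6*(6 - 31) = -6*(-25) = 150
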